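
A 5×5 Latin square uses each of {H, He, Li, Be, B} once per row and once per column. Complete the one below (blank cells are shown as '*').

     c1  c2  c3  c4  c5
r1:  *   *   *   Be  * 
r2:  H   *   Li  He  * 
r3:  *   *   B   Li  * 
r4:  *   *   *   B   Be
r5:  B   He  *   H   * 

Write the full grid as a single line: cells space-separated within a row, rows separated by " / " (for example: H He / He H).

Li B He Be H / H Be Li He B / Be H B Li He / He Li H B Be / B He Be H Li

Cell (r2,c5): row 2 has {H,He,Li}; column 5 has {Be} → B.
Cell (r5,c3): row 5 has {H,He,B}; column 3 has {Li,B} → Be.
Cell (r5,c5): row 5 has {H,He,Be,B}; column 5 has {Be,B} → Li.
Cell (r2,c2): row 2 has {H,He,Li,B}; column 2 has {He} → Be.
Cell (r3,c2): row 3 has {Li,B}; column 2 has {He,Be} → H.
Cell (r3,c5): row 3 has {H,Li,B}; column 5 has {Li,Be,B} → He.
Cell (r4,c2): row 4 has {Be,B}; column 2 has {H,He,Be} → Li.
Cell (r1,c2): row 1 has {Be}; column 2 has {H,He,Li,Be} → B.
Cell (r1,c5): row 1 has {Be,B}; column 5 has {He,Li,Be,B} → H.
Cell (r3,c1): row 3 has {H,He,Li,B}; column 1 has {H,B} → Be.
Cell (r4,c1): row 4 has {Li,Be,B}; column 1 has {H,Be,B} → He.
Cell (r4,c3): row 4 has {He,Li,Be,B}; column 3 has {Li,Be,B} → H.
Cell (r1,c1): row 1 has {H,Be,B}; column 1 has {H,He,Be,B} → Li.
Cell (r1,c3): row 1 has {H,Li,Be,B}; column 3 has {H,Li,Be,B} → He.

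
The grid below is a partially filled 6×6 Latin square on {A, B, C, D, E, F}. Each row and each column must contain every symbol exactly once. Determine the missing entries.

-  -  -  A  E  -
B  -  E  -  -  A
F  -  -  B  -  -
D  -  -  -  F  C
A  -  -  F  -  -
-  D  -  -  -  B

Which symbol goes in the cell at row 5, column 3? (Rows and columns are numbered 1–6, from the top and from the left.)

C

(r1,c1) = C
(r4,c4) = E
(r6,c1) = E
(r6,c4) = C
(r6,c5) = A
(r2,c4) = D
(r2,c5) = C
(r3,c5) = D
(r3,c6) = E
(r5,c5) = B
(r5,c6) = D
(r6,c3) = F
(r1,c6) = F
(r2,c2) = F
(r5,c3) = C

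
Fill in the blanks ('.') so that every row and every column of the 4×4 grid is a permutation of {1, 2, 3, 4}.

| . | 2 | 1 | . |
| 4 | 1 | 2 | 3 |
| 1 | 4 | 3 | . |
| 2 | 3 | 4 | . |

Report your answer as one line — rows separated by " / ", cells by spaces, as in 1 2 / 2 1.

3 2 1 4 / 4 1 2 3 / 1 4 3 2 / 2 3 4 1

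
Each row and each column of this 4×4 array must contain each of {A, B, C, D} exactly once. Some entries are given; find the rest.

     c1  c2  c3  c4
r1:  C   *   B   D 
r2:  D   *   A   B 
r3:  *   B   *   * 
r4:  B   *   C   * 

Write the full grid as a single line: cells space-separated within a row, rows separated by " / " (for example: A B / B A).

C A B D / D C A B / A B D C / B D C A

At row 1, column 2: row 1 has {B,C,D}; column 2 has {B}; that leaves A.
At row 2, column 2: row 2 has {A,B,D}; column 2 has {A,B}; that leaves C.
At row 3, column 1: row 3 has {B}; column 1 has {B,C,D}; that leaves A.
At row 3, column 3: row 3 has {A,B}; column 3 has {A,B,C}; that leaves D.
At row 3, column 4: row 3 has {A,B,D}; column 4 has {B,D}; that leaves C.
At row 4, column 2: row 4 has {B,C}; column 2 has {A,B,C}; that leaves D.
At row 4, column 4: row 4 has {B,C,D}; column 4 has {B,C,D}; that leaves A.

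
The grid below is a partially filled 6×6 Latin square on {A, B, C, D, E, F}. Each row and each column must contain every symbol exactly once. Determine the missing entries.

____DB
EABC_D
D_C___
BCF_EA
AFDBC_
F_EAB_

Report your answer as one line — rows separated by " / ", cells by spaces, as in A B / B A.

(r1,c1): row 1 has {B,D}; column 1 has {A,B,D,E,F}, so it must be C.
(r1,c2): row 1 has {B,C,D}; column 2 has {A,C,F}, so it must be E.
(r1,c3): row 1 has {B,C,D,E}; column 3 has {B,C,D,E,F}, so it must be A.
(r1,c4): row 1 has {A,B,C,D,E}; column 4 has {A,B,C}, so it must be F.
(r2,c5): row 2 has {A,B,C,D,E}; column 5 has {B,C,D,E}, so it must be F.
(r3,c2): row 3 has {C,D}; column 2 has {A,C,E,F}, so it must be B.
(r3,c4): row 3 has {B,C,D}; column 4 has {A,B,C,F}, so it must be E.
(r3,c5): row 3 has {B,C,D,E}; column 5 has {B,C,D,E,F}, so it must be A.
(r3,c6): row 3 has {A,B,C,D,E}; column 6 has {A,B,D}, so it must be F.
(r4,c4): row 4 has {A,B,C,E,F}; column 4 has {A,B,C,E,F}, so it must be D.
(r5,c6): row 5 has {A,B,C,D,F}; column 6 has {A,B,D,F}, so it must be E.
(r6,c2): row 6 has {A,B,E,F}; column 2 has {A,B,C,E,F}, so it must be D.
(r6,c6): row 6 has {A,B,D,E,F}; column 6 has {A,B,D,E,F}, so it must be C.

C E A F D B / E A B C F D / D B C E A F / B C F D E A / A F D B C E / F D E A B C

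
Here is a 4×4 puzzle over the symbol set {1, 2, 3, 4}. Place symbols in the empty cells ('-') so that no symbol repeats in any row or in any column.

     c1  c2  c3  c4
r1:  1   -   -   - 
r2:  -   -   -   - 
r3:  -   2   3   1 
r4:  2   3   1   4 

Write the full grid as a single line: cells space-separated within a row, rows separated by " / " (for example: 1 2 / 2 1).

Cell (r1,c2): row 1 has {1}; column 2 has {2,3} → 4.
Cell (r1,c3): row 1 has {1,4}; column 3 has {1,3} → 2.
Cell (r1,c4): row 1 has {1,2,4}; column 4 has {1,4} → 3.
Cell (r2,c2): row 2 is empty so far; column 2 has {2,3,4} → 1.
Cell (r2,c3): row 2 has {1}; column 3 has {1,2,3} → 4.
Cell (r2,c4): row 2 has {1,4}; column 4 has {1,3,4} → 2.
Cell (r3,c1): row 3 has {1,2,3}; column 1 has {1,2} → 4.
Cell (r2,c1): row 2 has {1,2,4}; column 1 has {1,2,4} → 3.

1 4 2 3 / 3 1 4 2 / 4 2 3 1 / 2 3 1 4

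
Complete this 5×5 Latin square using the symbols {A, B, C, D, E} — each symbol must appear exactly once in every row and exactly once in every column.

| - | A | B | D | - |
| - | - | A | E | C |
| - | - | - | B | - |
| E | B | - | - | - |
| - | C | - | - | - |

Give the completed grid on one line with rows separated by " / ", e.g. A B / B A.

(r1,c1) = C
(r1,c5) = E
(r2,c2) = D
(r3,c2) = E
(r5,c4) = A
(r2,c1) = B
(r4,c4) = C
(r5,c1) = D
(r5,c3) = E
(r5,c5) = B
(r3,c1) = A
(r3,c5) = D
(r4,c3) = D
(r4,c5) = A
(r3,c3) = C

C A B D E / B D A E C / A E C B D / E B D C A / D C E A B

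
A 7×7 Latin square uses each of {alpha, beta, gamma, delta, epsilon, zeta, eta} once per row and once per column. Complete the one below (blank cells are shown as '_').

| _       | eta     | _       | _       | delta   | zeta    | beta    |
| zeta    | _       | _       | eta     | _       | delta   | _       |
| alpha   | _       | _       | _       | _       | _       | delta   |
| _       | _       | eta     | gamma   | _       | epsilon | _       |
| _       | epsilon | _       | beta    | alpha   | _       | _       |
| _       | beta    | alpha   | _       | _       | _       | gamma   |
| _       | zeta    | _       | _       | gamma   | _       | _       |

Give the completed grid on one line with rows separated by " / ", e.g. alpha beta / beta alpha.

gamma eta epsilon alpha delta zeta beta / zeta alpha gamma eta beta delta epsilon / alpha gamma zeta epsilon eta beta delta / beta delta eta gamma zeta epsilon alpha / eta epsilon delta beta alpha gamma zeta / delta beta alpha zeta epsilon eta gamma / epsilon zeta beta delta gamma alpha eta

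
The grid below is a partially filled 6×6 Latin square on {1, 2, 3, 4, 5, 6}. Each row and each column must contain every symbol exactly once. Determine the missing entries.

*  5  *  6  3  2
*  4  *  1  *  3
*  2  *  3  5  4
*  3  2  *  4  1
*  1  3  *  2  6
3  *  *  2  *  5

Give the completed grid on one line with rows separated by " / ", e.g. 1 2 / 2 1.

(r2,c5) = 6
(r4,c4) = 5
(r5,c4) = 4
(r6,c2) = 6
(r6,c5) = 1
(r2,c3) = 5
(r4,c1) = 6
(r5,c1) = 5
(r6,c3) = 4
(r1,c3) = 1
(r2,c1) = 2
(r3,c1) = 1
(r3,c3) = 6
(r1,c1) = 4

4 5 1 6 3 2 / 2 4 5 1 6 3 / 1 2 6 3 5 4 / 6 3 2 5 4 1 / 5 1 3 4 2 6 / 3 6 4 2 1 5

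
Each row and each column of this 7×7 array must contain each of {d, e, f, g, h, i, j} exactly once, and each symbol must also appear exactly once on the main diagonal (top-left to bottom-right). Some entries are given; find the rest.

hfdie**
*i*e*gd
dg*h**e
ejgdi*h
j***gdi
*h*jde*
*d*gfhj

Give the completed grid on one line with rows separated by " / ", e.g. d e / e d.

h f d i e j g / f i j e h g d / d g f h j i e / e j g d i f h / j e h f g d i / g h i j d e f / i d e g f h j

row 1 has {d,e,f,h,i}; column 6 has {d,e,g,h} — only j is left for (r1,c6).
row 1 has {d,e,f,h,i,j}; column 7 has {d,e,h,i,j} — only g is left for (r1,c7).
row 2 has {d,e,g,i}; column 1 has {d,e,h,j} — only f is left for (r2,c1).
row 3 has {d,e,g,h}; column 3 has {d,g}; the diagonal has {d,e,g,h,i,j} — only f is left for (r3,c3).
row 3 has {d,e,f,g,h}; column 5 has {d,e,f,g,i} — only j is left for (r3,c5).
row 3 has {d,e,f,g,h,j}; column 6 has {d,e,g,h,j} — only i is left for (r3,c6).
row 4 has {d,e,g,h,i,j}; column 6 has {d,e,g,h,i,j} — only f is left for (r4,c6).
row 5 has {d,g,i,j}; column 2 has {d,f,g,h,i,j} — only e is left for (r5,c2).
row 5 has {d,e,g,i,j}; column 3 has {d,f,g} — only h is left for (r5,c3).
row 5 has {d,e,g,h,i,j}; column 4 has {d,e,g,h,i,j} — only f is left for (r5,c4).
row 6 has {d,e,h,j}; column 3 has {d,f,g,h} — only i is left for (r6,c3).
row 6 has {d,e,h,i,j}; column 7 has {d,e,g,h,i,j} — only f is left for (r6,c7).
row 7 has {d,f,g,h,j}; column 1 has {d,e,f,h,j} — only i is left for (r7,c1).
row 7 has {d,f,g,h,i,j}; column 3 has {d,f,g,h,i} — only e is left for (r7,c3).
row 2 has {d,e,f,g,i}; column 3 has {d,e,f,g,h,i} — only j is left for (r2,c3).
row 2 has {d,e,f,g,i,j}; column 5 has {d,e,f,g,i,j} — only h is left for (r2,c5).
row 6 has {d,e,f,h,i,j}; column 1 has {d,e,f,h,i,j} — only g is left for (r6,c1).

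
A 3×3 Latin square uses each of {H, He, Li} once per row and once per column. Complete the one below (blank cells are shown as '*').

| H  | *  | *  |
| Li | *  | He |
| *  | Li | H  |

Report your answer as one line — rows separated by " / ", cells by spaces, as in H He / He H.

H He Li / Li H He / He Li H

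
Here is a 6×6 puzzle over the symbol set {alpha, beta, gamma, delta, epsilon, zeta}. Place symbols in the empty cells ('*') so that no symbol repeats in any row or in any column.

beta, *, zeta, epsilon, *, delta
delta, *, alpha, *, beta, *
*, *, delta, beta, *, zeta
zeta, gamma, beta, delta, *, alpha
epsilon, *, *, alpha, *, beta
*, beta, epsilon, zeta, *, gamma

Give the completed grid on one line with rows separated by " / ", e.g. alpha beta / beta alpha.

(r1,c2) = alpha
(r1,c5) = gamma
(r2,c4) = gamma
(r2,c6) = epsilon
(r3,c2) = epsilon
(r3,c5) = alpha
(r4,c5) = epsilon
(r5,c3) = gamma
(r6,c1) = alpha
(r6,c5) = delta
(r2,c2) = zeta
(r3,c1) = gamma
(r5,c2) = delta
(r5,c5) = zeta

beta alpha zeta epsilon gamma delta / delta zeta alpha gamma beta epsilon / gamma epsilon delta beta alpha zeta / zeta gamma beta delta epsilon alpha / epsilon delta gamma alpha zeta beta / alpha beta epsilon zeta delta gamma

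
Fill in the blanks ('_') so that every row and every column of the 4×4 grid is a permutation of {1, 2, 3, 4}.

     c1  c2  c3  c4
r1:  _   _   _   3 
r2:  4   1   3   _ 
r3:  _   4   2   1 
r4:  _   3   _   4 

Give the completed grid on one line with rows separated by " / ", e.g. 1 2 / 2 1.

(r1,c2) = 2
(r2,c4) = 2
(r3,c1) = 3
(r4,c3) = 1
(r1,c1) = 1
(r1,c3) = 4
(r4,c1) = 2

1 2 4 3 / 4 1 3 2 / 3 4 2 1 / 2 3 1 4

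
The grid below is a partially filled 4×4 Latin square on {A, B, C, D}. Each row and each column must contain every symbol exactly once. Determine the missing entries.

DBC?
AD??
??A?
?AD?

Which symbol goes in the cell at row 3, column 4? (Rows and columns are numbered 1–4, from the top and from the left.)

(r1,c4): row 1 has {B,C,D}; column 4 is empty so far, so it must be A.
(r2,c3): row 2 has {A,D}; column 3 has {A,C,D}, so it must be B.
(r2,c4): row 2 has {A,B,D}; column 4 has {A}, so it must be C.
(r3,c2): row 3 has {A}; column 2 has {A,B,D}, so it must be C.
(r4,c4): row 4 has {A,D}; column 4 has {A,C}, so it must be B.
(r3,c1): row 3 has {A,C}; column 1 has {A,D}, so it must be B.
(r3,c4): row 3 has {A,B,C}; column 4 has {A,B,C}, so it must be D.

D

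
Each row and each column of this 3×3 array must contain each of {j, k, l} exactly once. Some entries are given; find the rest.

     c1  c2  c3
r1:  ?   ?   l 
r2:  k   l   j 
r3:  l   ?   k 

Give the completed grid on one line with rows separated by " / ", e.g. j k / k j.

(r1,c1) = j
(r1,c2) = k
(r3,c2) = j

j k l / k l j / l j k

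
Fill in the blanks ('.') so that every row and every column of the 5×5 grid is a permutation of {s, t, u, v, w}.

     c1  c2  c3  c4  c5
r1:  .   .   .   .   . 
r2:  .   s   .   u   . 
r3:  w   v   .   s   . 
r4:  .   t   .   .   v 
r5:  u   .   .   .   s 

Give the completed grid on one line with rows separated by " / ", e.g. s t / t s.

At row 4, column 1: row 4 has {t,v}; column 1 has {u,w}; that leaves s.
At row 4, column 4: row 4 has {s,t,v}; column 4 has {s,u}; that leaves w.
At row 5, column 2: row 5 has {s,u}; column 2 has {s,t,v}; that leaves w.
At row 1, column 2: row 1 is empty so far; column 2 has {s,t,v,w}; that leaves u.
At row 4, column 3: row 4 has {s,t,v,w}; column 3 is empty so far; that leaves u.
At row 3, column 3: row 3 has {s,v,w}; column 3 has {u}; that leaves t.
At row 3, column 5: row 3 has {s,t,v,w}; column 5 has {s,v}; that leaves u.
At row 5, column 3: row 5 has {s,u,w}; column 3 has {t,u}; that leaves v.
At row 5, column 4: row 5 has {s,u,v,w}; column 4 has {s,u,w}; that leaves t.
At row 1, column 4: row 1 has {u}; column 4 has {s,t,u,w}; that leaves v.
At row 2, column 3: row 2 has {s,u}; column 3 has {t,u,v}; that leaves w.
At row 2, column 5: row 2 has {s,u,w}; column 5 has {s,u,v}; that leaves t.
At row 1, column 1: row 1 has {u,v}; column 1 has {s,u,w}; that leaves t.
At row 1, column 3: row 1 has {t,u,v}; column 3 has {t,u,v,w}; that leaves s.
At row 1, column 5: row 1 has {s,t,u,v}; column 5 has {s,t,u,v}; that leaves w.
At row 2, column 1: row 2 has {s,t,u,w}; column 1 has {s,t,u,w}; that leaves v.

t u s v w / v s w u t / w v t s u / s t u w v / u w v t s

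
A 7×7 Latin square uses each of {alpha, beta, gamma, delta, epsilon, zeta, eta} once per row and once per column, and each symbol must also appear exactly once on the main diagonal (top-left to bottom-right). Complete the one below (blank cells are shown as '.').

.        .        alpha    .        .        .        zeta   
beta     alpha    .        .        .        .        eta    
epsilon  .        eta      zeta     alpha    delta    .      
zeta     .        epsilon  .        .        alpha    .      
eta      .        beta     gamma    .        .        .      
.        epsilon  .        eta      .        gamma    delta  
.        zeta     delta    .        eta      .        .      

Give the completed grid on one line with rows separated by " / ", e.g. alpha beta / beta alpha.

(r1,c1): row 1 has {alpha,zeta}; column 1 has {beta,epsilon,zeta,eta}; the diagonal has {alpha,gamma,eta}, so it must be delta.
(r4,c4): row 4 has {alpha,epsilon,zeta}; column 4 has {gamma,zeta,eta}; the diagonal has {alpha,gamma,delta,eta}, so it must be beta.
(r4,c7): row 4 has {alpha,beta,epsilon,zeta}; column 7 has {delta,zeta,eta}, so it must be gamma.
(r5,c2): row 5 has {beta,gamma,eta}; column 2 has {alpha,epsilon,zeta}, so it must be delta.
(r6,c1): row 6 has {gamma,delta,epsilon,eta}; column 1 has {beta,delta,epsilon,zeta,eta}, so it must be alpha.
(r6,c3): row 6 has {alpha,gamma,delta,epsilon,eta}; column 3 has {alpha,beta,delta,epsilon,eta}, so it must be zeta.
(r6,c5): row 6 has {alpha,gamma,delta,epsilon,zeta,eta}; column 5 has {alpha,eta}, so it must be beta.
(r7,c1): row 7 has {delta,zeta,eta}; column 1 has {alpha,beta,delta,epsilon,zeta,eta}, so it must be gamma.
(r7,c7): row 7 has {gamma,delta,zeta,eta}; column 7 has {gamma,delta,zeta,eta}; the diagonal has {alpha,beta,gamma,delta,eta}, so it must be epsilon.
(r1,c4): row 1 has {alpha,delta,zeta}; column 4 has {beta,gamma,zeta,eta}, so it must be epsilon.
(r1,c5): row 1 has {alpha,delta,epsilon,zeta}; column 5 has {alpha,beta,eta}, so it must be gamma.
(r2,c3): row 2 has {alpha,beta,eta}; column 3 has {alpha,beta,delta,epsilon,zeta,eta}, so it must be gamma.
(r2,c4): row 2 has {alpha,beta,gamma,eta}; column 4 has {beta,gamma,epsilon,zeta,eta}, so it must be delta.
(r3,c7): row 3 has {alpha,delta,epsilon,zeta,eta}; column 7 has {gamma,delta,epsilon,zeta,eta}, so it must be beta.
(r4,c2): row 4 has {alpha,beta,gamma,epsilon,zeta}; column 2 has {alpha,delta,epsilon,zeta}, so it must be eta.
(r4,c5): row 4 has {alpha,beta,gamma,epsilon,zeta,eta}; column 5 has {alpha,beta,gamma,eta}, so it must be delta.
(r5,c5): row 5 has {beta,gamma,delta,eta}; column 5 has {alpha,beta,gamma,delta,eta}; the diagonal has {alpha,beta,gamma,delta,epsilon,eta}, so it must be zeta.
(r5,c6): row 5 has {beta,gamma,delta,zeta,eta}; column 6 has {alpha,gamma,delta}, so it must be epsilon.
(r5,c7): row 5 has {beta,gamma,delta,epsilon,zeta,eta}; column 7 has {beta,gamma,delta,epsilon,zeta,eta}, so it must be alpha.
(r7,c4): row 7 has {gamma,delta,epsilon,zeta,eta}; column 4 has {beta,gamma,delta,epsilon,zeta,eta}, so it must be alpha.
(r7,c6): row 7 has {alpha,gamma,delta,epsilon,zeta,eta}; column 6 has {alpha,gamma,delta,epsilon}, so it must be beta.
(r1,c2): row 1 has {alpha,gamma,delta,epsilon,zeta}; column 2 has {alpha,delta,epsilon,zeta,eta}, so it must be beta.
(r1,c6): row 1 has {alpha,beta,gamma,delta,epsilon,zeta}; column 6 has {alpha,beta,gamma,delta,epsilon}, so it must be eta.
(r2,c5): row 2 has {alpha,beta,gamma,delta,eta}; column 5 has {alpha,beta,gamma,delta,zeta,eta}, so it must be epsilon.
(r2,c6): row 2 has {alpha,beta,gamma,delta,epsilon,eta}; column 6 has {alpha,beta,gamma,delta,epsilon,eta}, so it must be zeta.
(r3,c2): row 3 has {alpha,beta,delta,epsilon,zeta,eta}; column 2 has {alpha,beta,delta,epsilon,zeta,eta}, so it must be gamma.

delta beta alpha epsilon gamma eta zeta / beta alpha gamma delta epsilon zeta eta / epsilon gamma eta zeta alpha delta beta / zeta eta epsilon beta delta alpha gamma / eta delta beta gamma zeta epsilon alpha / alpha epsilon zeta eta beta gamma delta / gamma zeta delta alpha eta beta epsilon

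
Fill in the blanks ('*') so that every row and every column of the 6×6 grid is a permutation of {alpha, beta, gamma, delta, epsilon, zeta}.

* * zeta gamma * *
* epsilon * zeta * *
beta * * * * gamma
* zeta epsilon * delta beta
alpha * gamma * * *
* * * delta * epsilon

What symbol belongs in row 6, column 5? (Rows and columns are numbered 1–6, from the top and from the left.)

beta

Cell (r4,c1): row 4 has {beta,delta,epsilon,zeta}; column 1 has {alpha,beta} → gamma.
Cell (r4,c4): row 4 has {beta,gamma,delta,epsilon,zeta}; column 4 has {gamma,delta,zeta} → alpha.
Cell (r6,c1): row 6 has {delta,epsilon}; column 1 has {alpha,beta,gamma} → zeta.
Cell (r2,c1): row 2 has {epsilon,zeta}; column 1 has {alpha,beta,gamma,zeta} → delta.
Cell (r2,c6): row 2 has {delta,epsilon,zeta}; column 6 has {beta,gamma,epsilon} → alpha.
Cell (r3,c4): row 3 has {beta,gamma}; column 4 has {alpha,gamma,delta,zeta} → epsilon.
Cell (r5,c4): row 5 has {alpha,gamma}; column 4 has {alpha,gamma,delta,epsilon,zeta} → beta.
Cell (r1,c1): row 1 has {gamma,zeta}; column 1 has {alpha,beta,gamma,delta,zeta} → epsilon.
Cell (r1,c6): row 1 has {gamma,epsilon,zeta}; column 6 has {alpha,beta,gamma,epsilon} → delta.
Cell (r2,c3): row 2 has {alpha,delta,epsilon,zeta}; column 3 has {gamma,epsilon,zeta} → beta.
Cell (r2,c5): row 2 has {alpha,beta,delta,epsilon,zeta}; column 5 has {delta} → gamma.
Cell (r5,c2): row 5 has {alpha,beta,gamma}; column 2 has {epsilon,zeta} → delta.
Cell (r5,c6): row 5 has {alpha,beta,gamma,delta}; column 6 has {alpha,beta,gamma,delta,epsilon} → zeta.
Cell (r6,c3): row 6 has {delta,epsilon,zeta}; column 3 has {beta,gamma,epsilon,zeta} → alpha.
Cell (r6,c5): row 6 has {alpha,delta,epsilon,zeta}; column 5 has {gamma,delta} → beta.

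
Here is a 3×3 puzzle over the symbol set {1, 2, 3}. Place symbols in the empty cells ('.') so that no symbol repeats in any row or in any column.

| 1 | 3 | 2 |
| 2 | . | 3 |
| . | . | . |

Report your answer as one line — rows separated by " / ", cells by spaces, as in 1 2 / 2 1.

1 3 2 / 2 1 3 / 3 2 1

(r2,c2) = 1
(r3,c1) = 3
(r3,c2) = 2
(r3,c3) = 1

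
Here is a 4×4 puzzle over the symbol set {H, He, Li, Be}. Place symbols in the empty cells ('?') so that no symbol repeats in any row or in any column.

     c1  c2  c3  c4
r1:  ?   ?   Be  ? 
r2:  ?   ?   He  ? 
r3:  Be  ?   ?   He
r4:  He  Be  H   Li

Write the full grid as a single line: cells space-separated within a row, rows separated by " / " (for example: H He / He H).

At row 1, column 4: row 1 has {Be}; column 4 has {He,Li}; that leaves H.
At row 2, column 4: row 2 has {He}; column 4 has {H,He,Li}; that leaves Be.
At row 3, column 3: row 3 has {He,Be}; column 3 has {H,He,Be}; that leaves Li.
At row 1, column 1: row 1 has {H,Be}; column 1 has {He,Be}; that leaves Li.
At row 1, column 2: row 1 has {H,Li,Be}; column 2 has {Be}; that leaves He.
At row 2, column 1: row 2 has {He,Be}; column 1 has {He,Li,Be}; that leaves H.
At row 2, column 2: row 2 has {H,He,Be}; column 2 has {He,Be}; that leaves Li.
At row 3, column 2: row 3 has {He,Li,Be}; column 2 has {He,Li,Be}; that leaves H.

Li He Be H / H Li He Be / Be H Li He / He Be H Li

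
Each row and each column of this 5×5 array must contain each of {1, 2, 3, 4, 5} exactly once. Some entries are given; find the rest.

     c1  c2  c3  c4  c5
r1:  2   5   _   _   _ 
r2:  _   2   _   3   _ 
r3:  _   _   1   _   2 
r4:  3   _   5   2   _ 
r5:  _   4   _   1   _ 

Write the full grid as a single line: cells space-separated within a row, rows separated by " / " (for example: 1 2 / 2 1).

2 5 3 4 1 / 1 2 4 3 5 / 4 3 1 5 2 / 3 1 5 2 4 / 5 4 2 1 3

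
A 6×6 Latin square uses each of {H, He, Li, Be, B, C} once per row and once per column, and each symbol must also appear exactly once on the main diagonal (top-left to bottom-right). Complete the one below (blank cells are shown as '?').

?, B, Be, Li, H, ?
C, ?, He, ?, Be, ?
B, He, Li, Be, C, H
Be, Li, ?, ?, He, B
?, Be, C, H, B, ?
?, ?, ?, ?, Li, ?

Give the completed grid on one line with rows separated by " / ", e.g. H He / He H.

He B Be Li H C / C H He B Be Li / B He Li Be C H / Be Li H C He B / Li Be C H B He / H C B He Li Be

(r1,c1) = He
(r1,c6) = C
(r2,c2) = H
(r2,c4) = B
(r2,c6) = Li
(r4,c3) = H
(r4,c4) = C
(r5,c1) = Li
(r5,c6) = He
(r6,c1) = H
(r6,c2) = C
(r6,c3) = B
(r6,c4) = He
(r6,c6) = Be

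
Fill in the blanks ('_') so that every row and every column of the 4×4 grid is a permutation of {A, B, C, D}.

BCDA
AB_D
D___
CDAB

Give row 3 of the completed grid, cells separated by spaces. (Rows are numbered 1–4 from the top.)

(r2,c3) = C
(r3,c2) = A
(r3,c3) = B
(r3,c4) = C

D A B C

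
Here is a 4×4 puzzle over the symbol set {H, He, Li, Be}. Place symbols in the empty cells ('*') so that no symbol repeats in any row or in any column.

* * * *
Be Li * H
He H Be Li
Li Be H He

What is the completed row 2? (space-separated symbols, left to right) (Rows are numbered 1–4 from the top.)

At row 1, column 1: row 1 is empty so far; column 1 has {He,Li,Be}; that leaves H.
At row 1, column 2: row 1 has {H}; column 2 has {H,Li,Be}; that leaves He.
At row 1, column 3: row 1 has {H,He}; column 3 has {H,Be}; that leaves Li.
At row 1, column 4: row 1 has {H,He,Li}; column 4 has {H,He,Li}; that leaves Be.
At row 2, column 3: row 2 has {H,Li,Be}; column 3 has {H,Li,Be}; that leaves He.

Be Li He H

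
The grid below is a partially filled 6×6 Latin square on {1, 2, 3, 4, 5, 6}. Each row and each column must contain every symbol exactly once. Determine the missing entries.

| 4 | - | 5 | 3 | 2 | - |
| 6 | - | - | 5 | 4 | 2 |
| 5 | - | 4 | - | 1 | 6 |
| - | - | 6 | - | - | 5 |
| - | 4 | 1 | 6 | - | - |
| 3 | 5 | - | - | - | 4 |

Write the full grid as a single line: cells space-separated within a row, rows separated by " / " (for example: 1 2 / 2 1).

row 1 has {2,3,4,5}; column 6 has {2,4,5,6} — only 1 is left for (r1,c6).
row 2 has {2,4,5,6}; column 3 has {1,4,5,6} — only 3 is left for (r2,c3).
row 3 has {1,4,5,6}; column 4 has {3,5,6} — only 2 is left for (r3,c4).
row 4 has {5,6}; column 5 has {1,2,4} — only 3 is left for (r4,c5).
row 5 has {1,4,6}; column 1 has {3,4,5,6} — only 2 is left for (r5,c1).
row 5 has {1,2,4,6}; column 5 has {1,2,3,4} — only 5 is left for (r5,c5).
row 5 has {1,2,4,5,6}; column 6 has {1,2,4,5,6} — only 3 is left for (r5,c6).
row 6 has {3,4,5}; column 3 has {1,3,4,5,6} — only 2 is left for (r6,c3).
row 6 has {2,3,4,5}; column 4 has {2,3,5,6} — only 1 is left for (r6,c4).
row 6 has {1,2,3,4,5}; column 5 has {1,2,3,4,5} — only 6 is left for (r6,c5).
row 1 has {1,2,3,4,5}; column 2 has {4,5} — only 6 is left for (r1,c2).
row 2 has {2,3,4,5,6}; column 2 has {4,5,6} — only 1 is left for (r2,c2).
row 3 has {1,2,4,5,6}; column 2 has {1,4,5,6} — only 3 is left for (r3,c2).
row 4 has {3,5,6}; column 1 has {2,3,4,5,6} — only 1 is left for (r4,c1).
row 4 has {1,3,5,6}; column 2 has {1,3,4,5,6} — only 2 is left for (r4,c2).
row 4 has {1,2,3,5,6}; column 4 has {1,2,3,5,6} — only 4 is left for (r4,c4).

4 6 5 3 2 1 / 6 1 3 5 4 2 / 5 3 4 2 1 6 / 1 2 6 4 3 5 / 2 4 1 6 5 3 / 3 5 2 1 6 4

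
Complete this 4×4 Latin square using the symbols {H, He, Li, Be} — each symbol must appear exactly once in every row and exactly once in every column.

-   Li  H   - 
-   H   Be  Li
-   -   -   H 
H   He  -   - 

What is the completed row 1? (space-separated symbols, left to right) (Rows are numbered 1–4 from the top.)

Be Li H He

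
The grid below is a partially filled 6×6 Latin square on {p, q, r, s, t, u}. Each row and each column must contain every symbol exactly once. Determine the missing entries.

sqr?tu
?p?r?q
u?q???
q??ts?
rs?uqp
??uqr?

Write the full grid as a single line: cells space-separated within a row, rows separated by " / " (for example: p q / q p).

(r1,c4) = p
(r2,c1) = t
(r2,c3) = s
(r2,c5) = u
(r3,c4) = s
(r3,c5) = p
(r4,c3) = p
(r4,c6) = r
(r5,c3) = t
(r6,c1) = p
(r6,c2) = t
(r6,c6) = s
(r3,c2) = r
(r3,c6) = t
(r4,c2) = u

s q r p t u / t p s r u q / u r q s p t / q u p t s r / r s t u q p / p t u q r s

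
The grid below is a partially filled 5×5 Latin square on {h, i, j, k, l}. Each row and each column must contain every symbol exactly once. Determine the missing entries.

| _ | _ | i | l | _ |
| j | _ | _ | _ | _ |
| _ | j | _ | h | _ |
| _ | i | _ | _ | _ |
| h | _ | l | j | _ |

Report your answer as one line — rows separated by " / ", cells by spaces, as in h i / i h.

k h i l j / j l h i k / i j k h l / l i j k h / h k l j i

(r1,c1) = k
(r1,c2) = h
(r1,c5) = j
(r3,c3) = k
(r4,c1) = l
(r4,c4) = k
(r4,c5) = h
(r5,c2) = k
(r5,c5) = i
(r2,c2) = l
(r2,c3) = h
(r2,c4) = i
(r2,c5) = k
(r3,c1) = i
(r3,c5) = l
(r4,c3) = j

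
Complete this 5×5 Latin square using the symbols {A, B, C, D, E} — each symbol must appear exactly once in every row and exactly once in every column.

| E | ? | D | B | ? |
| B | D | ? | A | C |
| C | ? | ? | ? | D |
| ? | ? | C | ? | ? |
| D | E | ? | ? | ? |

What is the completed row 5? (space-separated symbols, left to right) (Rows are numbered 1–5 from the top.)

D E A C B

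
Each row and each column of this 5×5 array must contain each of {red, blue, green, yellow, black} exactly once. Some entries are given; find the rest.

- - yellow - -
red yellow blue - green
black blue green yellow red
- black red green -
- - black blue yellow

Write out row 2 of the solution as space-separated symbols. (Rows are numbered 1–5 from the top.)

(r2,c4): row 2 has {red,blue,green,yellow}; column 4 has {blue,green,yellow}, so it must be black.

red yellow blue black green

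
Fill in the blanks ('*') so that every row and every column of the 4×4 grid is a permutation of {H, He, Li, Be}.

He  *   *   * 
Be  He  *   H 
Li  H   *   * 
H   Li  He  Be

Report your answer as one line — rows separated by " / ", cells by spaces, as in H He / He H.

He Be H Li / Be He Li H / Li H Be He / H Li He Be

(r1,c2) = Be
(r1,c4) = Li
(r2,c3) = Li
(r3,c3) = Be
(r3,c4) = He
(r1,c3) = H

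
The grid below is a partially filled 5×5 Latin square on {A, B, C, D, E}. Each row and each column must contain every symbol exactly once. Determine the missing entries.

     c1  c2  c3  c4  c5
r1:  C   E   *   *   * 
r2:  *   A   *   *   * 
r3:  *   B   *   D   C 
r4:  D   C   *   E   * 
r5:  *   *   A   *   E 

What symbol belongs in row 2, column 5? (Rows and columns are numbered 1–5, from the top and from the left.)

Cell (r3,c3): row 3 has {B,C,D}; column 3 has {A} → E.
Cell (r4,c3): row 4 has {C,D,E}; column 3 has {A,E} → B.
Cell (r4,c5): row 4 has {B,C,D,E}; column 5 has {C,E} → A.
Cell (r5,c1): row 5 has {A,E}; column 1 has {C,D} → B.
Cell (r5,c2): row 5 has {A,B,E}; column 2 has {A,B,C,E} → D.
Cell (r5,c4): row 5 has {A,B,D,E}; column 4 has {D,E} → C.
Cell (r1,c3): row 1 has {C,E}; column 3 has {A,B,E} → D.
Cell (r1,c5): row 1 has {C,D,E}; column 5 has {A,C,E} → B.
Cell (r2,c1): row 2 has {A}; column 1 has {B,C,D} → E.
Cell (r2,c3): row 2 has {A,E}; column 3 has {A,B,D,E} → C.
Cell (r2,c4): row 2 has {A,C,E}; column 4 has {C,D,E} → B.
Cell (r2,c5): row 2 has {A,B,C,E}; column 5 has {A,B,C,E} → D.

D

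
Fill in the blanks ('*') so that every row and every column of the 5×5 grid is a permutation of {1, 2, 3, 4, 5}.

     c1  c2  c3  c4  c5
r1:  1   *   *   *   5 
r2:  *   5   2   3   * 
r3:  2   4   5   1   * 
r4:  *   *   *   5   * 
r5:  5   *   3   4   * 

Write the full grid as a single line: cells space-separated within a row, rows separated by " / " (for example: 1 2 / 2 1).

1 3 4 2 5 / 4 5 2 3 1 / 2 4 5 1 3 / 3 2 1 5 4 / 5 1 3 4 2

(r1,c3) = 4
(r1,c4) = 2
(r2,c1) = 4
(r2,c5) = 1
(r3,c5) = 3
(r4,c1) = 3
(r4,c3) = 1
(r5,c5) = 2
(r1,c2) = 3
(r4,c2) = 2
(r4,c5) = 4
(r5,c2) = 1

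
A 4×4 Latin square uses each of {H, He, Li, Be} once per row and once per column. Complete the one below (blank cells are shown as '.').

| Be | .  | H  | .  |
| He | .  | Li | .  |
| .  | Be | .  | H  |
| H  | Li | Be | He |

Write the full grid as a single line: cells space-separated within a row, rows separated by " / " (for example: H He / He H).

Be He H Li / He H Li Be / Li Be He H / H Li Be He

(r1,c2): row 1 has {H,Be}; column 2 has {Li,Be}, so it must be He.
(r1,c4): row 1 has {H,He,Be}; column 4 has {H,He}, so it must be Li.
(r2,c2): row 2 has {He,Li}; column 2 has {He,Li,Be}, so it must be H.
(r2,c4): row 2 has {H,He,Li}; column 4 has {H,He,Li}, so it must be Be.
(r3,c1): row 3 has {H,Be}; column 1 has {H,He,Be}, so it must be Li.
(r3,c3): row 3 has {H,Li,Be}; column 3 has {H,Li,Be}, so it must be He.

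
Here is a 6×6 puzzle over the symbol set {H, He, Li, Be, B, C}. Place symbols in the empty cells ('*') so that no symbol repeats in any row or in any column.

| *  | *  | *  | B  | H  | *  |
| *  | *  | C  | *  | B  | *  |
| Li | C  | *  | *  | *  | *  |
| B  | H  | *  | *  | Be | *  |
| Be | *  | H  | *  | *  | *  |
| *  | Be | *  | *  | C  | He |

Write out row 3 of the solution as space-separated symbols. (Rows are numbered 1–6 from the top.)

(r3,c5) = He
(r5,c5) = Li
(r6,c1) = H
(r6,c4) = Li
(r2,c1) = He
(r2,c2) = Li
(r6,c3) = B
(r1,c1) = C
(r1,c2) = He
(r3,c3) = Be
(r3,c4) = H
(r3,c6) = B

Li C Be H He B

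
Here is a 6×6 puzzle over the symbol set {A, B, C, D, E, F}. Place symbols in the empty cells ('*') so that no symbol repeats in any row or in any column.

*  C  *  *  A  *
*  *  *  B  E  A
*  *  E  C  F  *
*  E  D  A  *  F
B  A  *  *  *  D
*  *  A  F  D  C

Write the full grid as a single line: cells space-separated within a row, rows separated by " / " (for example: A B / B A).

F C B D A E / D F C B E A / A D E C F B / C E D A B F / B A F E C D / E B A F D C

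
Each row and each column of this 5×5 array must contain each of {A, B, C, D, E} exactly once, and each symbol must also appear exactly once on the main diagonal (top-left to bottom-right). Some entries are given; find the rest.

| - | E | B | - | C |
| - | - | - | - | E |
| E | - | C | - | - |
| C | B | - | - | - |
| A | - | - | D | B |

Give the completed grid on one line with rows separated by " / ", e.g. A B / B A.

At row 1, column 1: row 1 has {B,C,E}; column 1 has {A,C,E}; the diagonal has {B,C}; that leaves D.
At row 1, column 4: row 1 has {B,C,D,E}; column 4 has {D}; that leaves A.
At row 2, column 1: row 2 has {E}; column 1 has {A,C,D,E}; that leaves B.
At row 2, column 2: row 2 has {B,E}; column 2 has {B,E}; the diagonal has {B,C,D}; that leaves A.
At row 2, column 3: row 2 has {A,B,E}; column 3 has {B,C}; that leaves D.
At row 2, column 4: row 2 has {A,B,D,E}; column 4 has {A,D}; that leaves C.
At row 3, column 2: row 3 has {C,E}; column 2 has {A,B,E}; that leaves D.
At row 3, column 4: row 3 has {C,D,E}; column 4 has {A,C,D}; that leaves B.
At row 3, column 5: row 3 has {B,C,D,E}; column 5 has {B,C,E}; that leaves A.
At row 4, column 4: row 4 has {B,C}; column 4 has {A,B,C,D}; the diagonal has {A,B,C,D}; that leaves E.
At row 4, column 5: row 4 has {B,C,E}; column 5 has {A,B,C,E}; that leaves D.
At row 5, column 2: row 5 has {A,B,D}; column 2 has {A,B,D,E}; that leaves C.
At row 5, column 3: row 5 has {A,B,C,D}; column 3 has {B,C,D}; that leaves E.
At row 4, column 3: row 4 has {B,C,D,E}; column 3 has {B,C,D,E}; that leaves A.

D E B A C / B A D C E / E D C B A / C B A E D / A C E D B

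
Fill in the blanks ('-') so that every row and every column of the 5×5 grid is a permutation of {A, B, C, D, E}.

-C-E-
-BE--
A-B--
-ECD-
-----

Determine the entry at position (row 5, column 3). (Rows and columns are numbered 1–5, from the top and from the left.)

D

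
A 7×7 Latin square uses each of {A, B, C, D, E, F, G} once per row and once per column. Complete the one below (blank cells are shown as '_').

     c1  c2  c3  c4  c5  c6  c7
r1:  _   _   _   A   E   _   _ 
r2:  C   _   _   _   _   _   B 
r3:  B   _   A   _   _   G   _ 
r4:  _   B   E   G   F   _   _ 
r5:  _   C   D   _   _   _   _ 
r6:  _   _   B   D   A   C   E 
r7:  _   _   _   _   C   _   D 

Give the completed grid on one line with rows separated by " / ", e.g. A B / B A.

(r3,c5): row 3 has {A,B,G}; column 5 has {A,C,E,F}, so it must be D.
(r2,c5): row 2 has {B,C}; column 5 has {A,C,D,E,F}, so it must be G.
(r5,c5): row 5 has {C,D}; column 5 has {A,C,D,E,F,G}, so it must be B.
(r2,c3): row 2 has {B,C,G}; column 3 has {A,B,D,E}, so it must be F.
(r2,c4): row 2 has {B,C,F,G}; column 4 has {A,D,G}, so it must be E.
(r5,c4): row 5 has {B,C,D}; column 4 has {A,D,E,G}, so it must be F.
(r7,c3): row 7 has {C,D}; column 3 has {A,B,D,E,F}, so it must be G.
(r7,c4): row 7 has {C,D,G}; column 4 has {A,D,E,F,G}, so it must be B.
(r1,c3): row 1 has {A,E}; column 3 has {A,B,D,E,F,G}, so it must be C.
(r3,c4): row 3 has {A,B,D,G}; column 4 has {A,B,D,E,F,G}, so it must be C.
(r3,c7): row 3 has {A,B,C,D,G}; column 7 has {B,D,E}, so it must be F.
(r1,c7): row 1 has {A,C,E}; column 7 has {B,D,E,F}, so it must be G.
(r3,c2): row 3 has {A,B,C,D,F,G}; column 2 has {B,C}, so it must be E.
(r5,c7): row 5 has {B,C,D,F}; column 7 has {B,D,E,F,G}, so it must be A.
(r4,c7): row 4 has {B,E,F,G}; column 7 has {A,B,D,E,F,G}, so it must be C.
(r5,c6): row 5 has {A,B,C,D,F}; column 6 has {C,G}, so it must be E.
(r5,c1): row 5 has {A,B,C,D,E,F}; column 1 has {B,C}, so it must be G.
(r6,c1): row 6 has {A,B,C,D,E}; column 1 has {B,C,G}, so it must be F.
(r6,c2): row 6 has {A,B,C,D,E,F}; column 2 has {B,C,E}, so it must be G.
(r1,c1): row 1 has {A,C,E,G}; column 1 has {B,C,F,G}, so it must be D.
(r1,c2): row 1 has {A,C,D,E,G}; column 2 has {B,C,E,G}, so it must be F.
(r1,c6): row 1 has {A,C,D,E,F,G}; column 6 has {C,E,G}, so it must be B.
(r4,c1): row 4 has {B,C,E,F,G}; column 1 has {B,C,D,F,G}, so it must be A.
(r4,c6): row 4 has {A,B,C,E,F,G}; column 6 has {B,C,E,G}, so it must be D.
(r7,c1): row 7 has {B,C,D,G}; column 1 has {A,B,C,D,F,G}, so it must be E.
(r7,c2): row 7 has {B,C,D,E,G}; column 2 has {B,C,E,F,G}, so it must be A.
(r7,c6): row 7 has {A,B,C,D,E,G}; column 6 has {B,C,D,E,G}, so it must be F.
(r2,c2): row 2 has {B,C,E,F,G}; column 2 has {A,B,C,E,F,G}, so it must be D.
(r2,c6): row 2 has {B,C,D,E,F,G}; column 6 has {B,C,D,E,F,G}, so it must be A.

D F C A E B G / C D F E G A B / B E A C D G F / A B E G F D C / G C D F B E A / F G B D A C E / E A G B C F D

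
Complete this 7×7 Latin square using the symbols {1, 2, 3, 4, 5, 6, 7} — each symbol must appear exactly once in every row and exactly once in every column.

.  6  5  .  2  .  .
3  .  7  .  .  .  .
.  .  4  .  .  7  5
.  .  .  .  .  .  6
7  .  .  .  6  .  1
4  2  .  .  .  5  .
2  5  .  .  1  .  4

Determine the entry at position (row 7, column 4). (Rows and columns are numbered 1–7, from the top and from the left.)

7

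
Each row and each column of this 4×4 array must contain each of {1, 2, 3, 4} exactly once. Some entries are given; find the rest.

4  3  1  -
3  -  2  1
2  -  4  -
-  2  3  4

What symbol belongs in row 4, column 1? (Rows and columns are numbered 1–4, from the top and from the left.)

1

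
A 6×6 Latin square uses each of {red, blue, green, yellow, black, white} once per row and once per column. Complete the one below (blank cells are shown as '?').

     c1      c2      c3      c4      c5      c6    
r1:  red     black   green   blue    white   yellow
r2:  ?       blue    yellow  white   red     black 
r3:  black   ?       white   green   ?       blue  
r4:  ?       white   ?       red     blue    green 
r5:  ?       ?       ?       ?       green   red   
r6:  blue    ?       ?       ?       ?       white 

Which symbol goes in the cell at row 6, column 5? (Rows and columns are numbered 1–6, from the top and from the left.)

black

(r2,c1) = green
(r3,c5) = yellow
(r4,c1) = yellow
(r4,c3) = black
(r5,c1) = white
(r5,c2) = yellow
(r5,c3) = blue
(r5,c4) = black
(r6,c3) = red
(r6,c4) = yellow
(r6,c5) = black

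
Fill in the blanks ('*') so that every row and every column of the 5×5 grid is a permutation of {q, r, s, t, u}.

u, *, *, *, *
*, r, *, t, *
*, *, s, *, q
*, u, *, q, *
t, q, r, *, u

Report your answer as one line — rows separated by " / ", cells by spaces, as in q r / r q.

u s q r t / q r u t s / r t s u q / s u t q r / t q r s u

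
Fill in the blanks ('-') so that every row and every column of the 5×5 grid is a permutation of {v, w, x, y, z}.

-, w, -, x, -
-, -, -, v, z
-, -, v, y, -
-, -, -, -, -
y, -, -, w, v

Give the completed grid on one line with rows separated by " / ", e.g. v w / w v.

v w z x y / x y w v z / z x v y w / w v y z x / y z x w v

(r1,c5) = y
(r4,c4) = z
(r1,c3) = z
(r5,c3) = x
(r1,c1) = v
(r5,c2) = z
(r3,c2) = x
(r3,c5) = w
(r4,c5) = x
(r2,c2) = y
(r2,c3) = w
(r3,c1) = z
(r4,c1) = w
(r4,c2) = v
(r4,c3) = y
(r2,c1) = x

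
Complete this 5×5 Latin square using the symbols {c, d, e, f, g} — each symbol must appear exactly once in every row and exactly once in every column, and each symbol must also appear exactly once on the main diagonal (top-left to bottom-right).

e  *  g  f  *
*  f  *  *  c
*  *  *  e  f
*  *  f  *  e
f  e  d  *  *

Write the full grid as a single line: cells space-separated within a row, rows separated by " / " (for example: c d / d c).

e c g f d / d f e g c / g d c e f / c g f d e / f e d c g

Cell (r1,c5): row 1 has {e,f,g}; column 5 has {c,e,f} → d.
Cell (r2,c3): row 2 has {c,f}; column 3 has {d,f,g} → e.
Cell (r3,c3): row 3 has {e,f}; column 3 has {d,e,f,g}; the diagonal has {e,f} → c.
Cell (r5,c5): row 5 has {d,e,f}; column 5 has {c,d,e,f}; the diagonal has {c,e,f} → g.
Cell (r1,c2): row 1 has {d,e,f,g}; column 2 has {e,f} → c.
Cell (r4,c4): row 4 has {e,f}; column 4 has {e,f}; the diagonal has {c,e,f,g} → d.
Cell (r5,c4): row 5 has {d,e,f,g}; column 4 has {d,e,f} → c.
Cell (r2,c4): row 2 has {c,e,f}; column 4 has {c,d,e,f} → g.
Cell (r4,c2): row 4 has {d,e,f}; column 2 has {c,e,f} → g.
Cell (r2,c1): row 2 has {c,e,f,g}; column 1 has {e,f} → d.
Cell (r3,c1): row 3 has {c,e,f}; column 1 has {d,e,f} → g.
Cell (r3,c2): row 3 has {c,e,f,g}; column 2 has {c,e,f,g} → d.
Cell (r4,c1): row 4 has {d,e,f,g}; column 1 has {d,e,f,g} → c.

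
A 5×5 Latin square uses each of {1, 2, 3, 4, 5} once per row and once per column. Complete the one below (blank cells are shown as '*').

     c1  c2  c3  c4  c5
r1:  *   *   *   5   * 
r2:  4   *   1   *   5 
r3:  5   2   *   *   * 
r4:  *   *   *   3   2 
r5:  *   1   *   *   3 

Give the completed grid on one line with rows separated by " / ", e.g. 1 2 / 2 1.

3 4 2 5 1 / 4 3 1 2 5 / 5 2 3 1 4 / 1 5 4 3 2 / 2 1 5 4 3

At row 2, column 2: row 2 has {1,4,5}; column 2 has {1,2}; that leaves 3.
At row 2, column 4: row 2 has {1,3,4,5}; column 4 has {3,5}; that leaves 2.
At row 4, column 1: row 4 has {2,3}; column 1 has {4,5}; that leaves 1.
At row 5, column 1: row 5 has {1,3}; column 1 has {1,4,5}; that leaves 2.
At row 5, column 4: row 5 has {1,2,3}; column 4 has {2,3,5}; that leaves 4.
At row 1, column 1: row 1 has {5}; column 1 has {1,2,4,5}; that leaves 3.
At row 1, column 2: row 1 has {3,5}; column 2 has {1,2,3}; that leaves 4.
At row 1, column 3: row 1 has {3,4,5}; column 3 has {1}; that leaves 2.
At row 1, column 5: row 1 has {2,3,4,5}; column 5 has {2,3,5}; that leaves 1.
At row 3, column 4: row 3 has {2,5}; column 4 has {2,3,4,5}; that leaves 1.
At row 3, column 5: row 3 has {1,2,5}; column 5 has {1,2,3,5}; that leaves 4.
At row 4, column 2: row 4 has {1,2,3}; column 2 has {1,2,3,4}; that leaves 5.
At row 4, column 3: row 4 has {1,2,3,5}; column 3 has {1,2}; that leaves 4.
At row 5, column 3: row 5 has {1,2,3,4}; column 3 has {1,2,4}; that leaves 5.
At row 3, column 3: row 3 has {1,2,4,5}; column 3 has {1,2,4,5}; that leaves 3.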